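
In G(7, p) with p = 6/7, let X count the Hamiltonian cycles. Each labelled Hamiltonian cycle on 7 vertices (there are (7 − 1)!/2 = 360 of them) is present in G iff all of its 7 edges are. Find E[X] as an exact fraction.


K_7 has (7 − 1)!/2 = 360 labelled Hamiltonian cycles.
For each such Hamiltonian cycle H, let X_H = 1 if all 7 edges of H are present in G. Then P[X_H = 1] = p^{7} = (6/7)^{7} = 279936/823543.
By linearity: E[X] = Σ_H E[X_H] = 360 · p^{7} = 360 · 279936/823543 = 100776960/823543.
Numerically: E[X] ≈ 122.37.

E[X] = 360 · (6/7)^{7} = 100776960/823543 ≈ 122.37.


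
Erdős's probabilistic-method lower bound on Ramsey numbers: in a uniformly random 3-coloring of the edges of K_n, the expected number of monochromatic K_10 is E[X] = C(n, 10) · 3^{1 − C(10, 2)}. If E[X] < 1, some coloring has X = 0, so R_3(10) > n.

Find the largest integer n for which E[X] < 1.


We need C(n, 10) · 3^{1 − 45} < 1, i.e. C(n, 10) < 3^{45 − 1} = 984770902183611232881.
Check values of n near the boundary:
  n = 570: C(570, 10) = 921524823451961408691; 921524823451961408691 < 984770902183611232881? YES
  n = 571: C(571, 10) = 937951290893172842001; 937951290893172842001 < 984770902183611232881? YES
  n = 572: C(572, 10) = 954640815642161682606; 954640815642161682606 < 984770902183611232881? YES
  n = 573: C(573, 10) = 971597135635805762226; 971597135635805762226 < 984770902183611232881? YES
  n = 574: C(574, 10) = 988824035203816502691; 988824035203816502691 < 984770902183611232881? NO
  n = 575: C(575, 10) = 1006325345561406175305; 1006325345561406175305 < 984770902183611232881? NO
The largest n with C(n, 10) < 984770902183611232881 is n = 573 (where E[X] = 35985079097622435638/36472996377170786403 ≈ 0.9866). Hence R_3(10) > 573, i.e. R_3(10) ≥ 574.

Largest n = 573; hence R_3(10) > 573.


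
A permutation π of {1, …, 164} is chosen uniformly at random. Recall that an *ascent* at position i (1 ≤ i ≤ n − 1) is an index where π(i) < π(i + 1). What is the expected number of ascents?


Write X = Σ X_I over i = 1, …, 163, with X_I the indicator of one ascent.
There are 163 indicators.
For each fixed i, the pair (π(i), π(i+1)) is a uniformly random ordered pair of distinct values from {1, …, 164}; by symmetry P[π(i) < π(i+1)] = 1/2.
By linearity: E[X] = 163 · (1/2) = (164 − 1) · (1/2) = 163/2 ≈ 81.500.

E[X] = 163/2 = 81.500.


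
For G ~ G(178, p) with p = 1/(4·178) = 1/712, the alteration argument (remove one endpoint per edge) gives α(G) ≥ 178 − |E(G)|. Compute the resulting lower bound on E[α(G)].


E[|E(G)|] = C(178, 2)·p = 15753 · (1/712) = 177/8.
E[α(G)] ≥ n − E[|E(G)|] = 178 − 177/8 = 1247/8.
Numerically: ≈ 155.87500.
(This is only a lower bound; the true E[α(G)] may be larger.)

E[α(G)] ≥ 1247/8 ≈ 155.87500.


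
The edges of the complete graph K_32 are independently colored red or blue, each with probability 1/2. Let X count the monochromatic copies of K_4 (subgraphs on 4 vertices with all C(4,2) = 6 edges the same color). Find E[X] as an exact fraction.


Let X = Σ_S X_S over the C(32, 4) = 35960 subsets S of size 4, where X_S = 1 if the K_4 on S is monochromatic.
For a fixed S, the K_4 on S has C(4, 2) = 6 edges. P[all 6 edges red] = (1/2)^6, and likewise for blue, so P[monochromatic] = 2·(1/2)^6 = 2^{1 − 6} = 1/32.
Summing: E[X] = C(32, 4) · 2^{1 − 6} = 35960 · 1/32 = 4495/4.
Numerically: E[X] ≈ 1123.750000.

E[X] = C(32,4)·2^(1−C(4,2)) = 4495/4 ≈ 1123.750000.


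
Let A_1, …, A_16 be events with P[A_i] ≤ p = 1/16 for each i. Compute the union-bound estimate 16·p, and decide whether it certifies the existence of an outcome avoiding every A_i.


Union bound: P[∪_{i=1}^{16} A_i] ≤ Σ_i P[A_i] ≤ 16·p = 16·(1/16) = 1.
Numerically: 1 ≈ 1.000.
Is 1 < 1? NO.
Since the bound 1 is ≥ 1, the union bound is uninformative here; it does NOT by itself certify existence.

16·p = 1 ≈ 1.000; existence NOT certified by the union bound.


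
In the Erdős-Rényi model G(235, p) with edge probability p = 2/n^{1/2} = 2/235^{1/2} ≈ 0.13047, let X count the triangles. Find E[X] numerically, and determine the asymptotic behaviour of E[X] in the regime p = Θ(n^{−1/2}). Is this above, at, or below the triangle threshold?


Number of potential triangles: C(235, 3) = 2135445.
Each occurs with probability p³ ≈ (0.13047)³ ≈ 2.2206913e-03.
By linearity: E[X] = C(235, 3)·p³ ≈ 2135445 · 2.2206913e-03 ≈ 4742.16416.
Since α = 1/2 < 1, p = c/n^{1/2} ≫ 1/n is above the triangle threshold p ~ 1/n. Asymptotically E[X] ~ (c³/6)·n^{3(1−α)} = (2³/6)·n^{1.5} → ∞; triangles are abundant w.h.p.

E[X] ≈ 4742.16416; in regime p = Θ(1/n^{1/2}) E[X] diverges (above the triangle threshold p ~ 1/n).


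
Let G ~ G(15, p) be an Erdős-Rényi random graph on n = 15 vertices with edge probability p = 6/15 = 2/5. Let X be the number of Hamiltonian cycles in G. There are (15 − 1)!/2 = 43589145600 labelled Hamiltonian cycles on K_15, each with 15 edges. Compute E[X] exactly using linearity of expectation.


K_15 has (15 − 1)!/2 = 43589145600 labelled Hamiltonian cycles.
For each such Hamiltonian cycle H, let X_H = 1 if all 15 edges of H are present in G. Then P[X_H = 1] = p^{15} = (2/5)^{15} = 32768/30517578125.
Summing the indicators: E[X] = Σ_H E[X_H] = 43589145600 · p^{15} = 43589145600 · 32768/30517578125 = 57133164920832/1220703125.
Numerically: E[X] ≈ 46803.

E[X] = 43589145600 · (2/5)^{15} = 57133164920832/1220703125 ≈ 46803.


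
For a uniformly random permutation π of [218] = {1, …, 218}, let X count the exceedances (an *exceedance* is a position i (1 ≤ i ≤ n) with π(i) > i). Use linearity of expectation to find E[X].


Write X = Σ_{i=1}^{218} X_i, where X_i = 1_{π(i) > i}.
For each fixed i, π(i) is uniform over {1, …, 218} (marginal of a uniform permutation), so P[π(i) > i] = (n − i)/n. Summing: Σ_{i=1}^{218} (n − i)/n = (0 + 1 + … + 217)/218 = 218(218 − 1)/(2·218) = (218 − 1)/2.
Hence E[X] = Σ_{i=1}^{218} (218 − i)/218 = 217/2 ≈ 108.500.

E[X] = 217/2 = 108.500.


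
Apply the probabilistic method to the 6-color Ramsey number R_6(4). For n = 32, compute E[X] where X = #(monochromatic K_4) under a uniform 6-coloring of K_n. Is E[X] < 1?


E[X] = C(32, 4) · 6^{1 − 6} = 35960 · 6^{−5} = 35960/7776.
As a reduced fraction: E[X] = 4495/972 ≈ 4.6245.
Is E[X] < 1? NO.
Since E[X] ≥ 1, the first-moment bound is inconclusive at n = 32; it does NOT by itself certify R_6(4) > 32.

E[X] = 4495/972 ≈ 4.6245; E[X] ≥ 1; first-moment method inconclusive here.


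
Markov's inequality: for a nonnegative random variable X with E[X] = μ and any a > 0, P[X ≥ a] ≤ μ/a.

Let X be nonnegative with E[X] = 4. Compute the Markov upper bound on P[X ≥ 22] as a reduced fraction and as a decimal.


μ = E[X] = 4, a = 22.
Markov: P[X ≥ 22] ≤ μ/a = (4)/22 = 2/11.
Numerically: ≈ 0.1818.
(Since a = 22 > μ = 4.0000, the bound 2/11 is < 1 and informative.)

P[X ≥ 22] ≤ 2/11 ≈ 0.1818.


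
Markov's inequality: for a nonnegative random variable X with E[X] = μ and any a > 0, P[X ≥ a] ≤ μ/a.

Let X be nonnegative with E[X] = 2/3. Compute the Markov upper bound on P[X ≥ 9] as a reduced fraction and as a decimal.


μ = E[X] = 2/3, a = 9.
Markov: P[X ≥ 9] ≤ μ/a = (2/3)/9 = 2/27.
Numerically: ≈ 0.074074.
(Since a = 9 > μ = 0.666667, the bound 2/27 is < 1 and informative.)

P[X ≥ 9] ≤ 2/27 ≈ 0.074074.


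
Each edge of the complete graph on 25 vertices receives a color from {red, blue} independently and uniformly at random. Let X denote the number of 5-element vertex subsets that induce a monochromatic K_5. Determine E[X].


Let X = Σ_S X_S over the C(25, 5) = 53130 subsets S of size 5, where X_S = 1 if the K_5 on S is monochromatic.
For a fixed S, the K_5 on S has C(5, 2) = 10 edges. P[all 10 edges red] = (1/2)^10, and likewise for blue, so P[monochromatic] = 2·(1/2)^10 = 2^{1 − 10} = 1/512.
By linearity of expectation: E[X] = C(25, 5) · 2^{1 − 10} = 53130 · 1/512 = 26565/256.
Numerically: E[X] ≈ 103.769531.

E[X] = C(25,5)·2^(1−C(5,2)) = 26565/256 ≈ 103.769531.


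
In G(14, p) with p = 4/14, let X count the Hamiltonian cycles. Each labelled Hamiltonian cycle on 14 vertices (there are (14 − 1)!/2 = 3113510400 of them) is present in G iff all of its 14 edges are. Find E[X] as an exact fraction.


K_14 has (14 − 1)!/2 = 3113510400 labelled Hamiltonian cycles.
For each such Hamiltonian cycle H, let X_H = 1 if all 14 edges of H are present in G. Then P[X_H = 1] = p^{14} = (2/7)^{14} = 16384/678223072849.
By linearity of expectation: E[X] = Σ_H E[X_H] = 3113510400 · p^{14} = 3113510400 · 16384/678223072849 = 7287393484800/96889010407.
Numerically: E[X] ≈ 75.2.

E[X] = 3113510400 · (2/7)^{14} = 7287393484800/96889010407 ≈ 75.2.


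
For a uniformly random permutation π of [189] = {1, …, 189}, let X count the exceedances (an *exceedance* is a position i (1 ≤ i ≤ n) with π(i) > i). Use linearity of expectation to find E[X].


Write X = Σ_{i=1}^{189} X_i, where X_i = 1_{π(i) > i}.
For each fixed i, π(i) is uniform over {1, …, 189} (marginal of a uniform permutation), so P[π(i) > i] = (n − i)/n. Summing: Σ_{i=1}^{189} (n − i)/n = (0 + 1 + … + 188)/189 = 189(189 − 1)/(2·189) = (189 − 1)/2.
Hence E[X] = Σ_{i=1}^{189} (189 − i)/189 = 94 ≈ 94.000000.

E[X] = 94 = 94.000000.


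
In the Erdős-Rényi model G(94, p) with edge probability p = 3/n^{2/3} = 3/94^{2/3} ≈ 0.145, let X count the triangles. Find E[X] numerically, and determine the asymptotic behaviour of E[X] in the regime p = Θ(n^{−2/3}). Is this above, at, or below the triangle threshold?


Number of potential triangles: C(94, 3) = 134044.
Each occurs with probability p³ ≈ (0.145)³ ≈ 3.05568e-03.
By linearity: E[X] = C(94, 3)·p³ ≈ 134044 · 3.05568e-03 ≈ 409.596.
Since α = 2/3 < 1, p = c/n^{2/3} ≫ 1/n is above the triangle threshold p ~ 1/n. Asymptotically E[X] ~ (c³/6)·n^{3(1−α)} = (3³/6)·n^{1} → ∞; triangles are abundant w.h.p.

E[X] ≈ 409.596; in regime p = Θ(1/n^{2/3}) E[X] diverges (above the triangle threshold p ~ 1/n).


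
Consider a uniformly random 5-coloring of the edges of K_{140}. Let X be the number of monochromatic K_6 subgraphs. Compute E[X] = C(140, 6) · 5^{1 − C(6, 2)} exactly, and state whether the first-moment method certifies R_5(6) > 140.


E[X] = C(140, 6) · 5^{1 − 15} = 9381724380 · 5^{−14} = 9381724380/6103515625.
As a reduced fraction: E[X] = 1876344876/1220703125 ≈ 1.537.
Is E[X] < 1? NO.
Since E[X] ≥ 1, the first-moment bound is inconclusive at n = 140; it does NOT by itself certify R_5(6) > 140.

E[X] = 1876344876/1220703125 ≈ 1.537; E[X] ≥ 1; first-moment method inconclusive here.


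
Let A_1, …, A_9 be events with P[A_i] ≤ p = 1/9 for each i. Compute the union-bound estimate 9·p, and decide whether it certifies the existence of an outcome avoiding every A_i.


Union bound: P[∪_{i=1}^{9} A_i] ≤ Σ_i P[A_i] ≤ 9·p = 9·(1/9) = 1.
Numerically: 1 ≈ 1.0000000.
Is 1 < 1? NO.
Since the bound 1 is ≥ 1, the union bound is uninformative here; it does NOT by itself certify existence.

9·p = 1 ≈ 1.0000000; existence NOT certified by the union bound.


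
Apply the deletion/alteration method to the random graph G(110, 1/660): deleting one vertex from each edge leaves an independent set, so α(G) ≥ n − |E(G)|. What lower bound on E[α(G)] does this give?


E[|E(G)|] = C(110, 2)·p = 5995 · (1/660) = 109/12.
E[α(G)] ≥ n − E[|E(G)|] = 110 − 109/12 = 1211/12.
Numerically: ≈ 100.916667.
(This is only a lower bound; the true E[α(G)] may be larger.)

E[α(G)] ≥ 1211/12 ≈ 100.916667.


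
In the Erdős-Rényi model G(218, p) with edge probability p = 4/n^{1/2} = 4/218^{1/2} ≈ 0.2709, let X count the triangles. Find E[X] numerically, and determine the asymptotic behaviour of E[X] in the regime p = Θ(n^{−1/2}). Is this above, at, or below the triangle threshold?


Number of potential triangles: C(218, 3) = 1703016.
Each occurs with probability p³ ≈ (0.2709)³ ≈ 1.988361e-02.
By linearity: E[X] = C(218, 3)·p³ ≈ 1703016 · 1.988361e-02 ≈ 33862.1058.
Since α = 1/2 < 1, p = c/n^{1/2} ≫ 1/n is above the triangle threshold p ~ 1/n. Asymptotically E[X] ~ (c³/6)·n^{3(1−α)} = (4³/6)·n^{1.5} → ∞; triangles are abundant w.h.p.

E[X] ≈ 33862.1058; in regime p = Θ(1/n^{1/2}) E[X] diverges (above the triangle threshold p ~ 1/n).


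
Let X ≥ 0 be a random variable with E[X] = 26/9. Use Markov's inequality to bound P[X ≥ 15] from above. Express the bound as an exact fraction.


μ = E[X] = 26/9, a = 15.
Markov: P[X ≥ 15] ≤ μ/a = (26/9)/15 = 26/135.
Numerically: ≈ 0.193.
(Since a = 15 > μ = 2.889, the bound 26/135 is < 1 and informative.)

P[X ≥ 15] ≤ 26/135 ≈ 0.193.


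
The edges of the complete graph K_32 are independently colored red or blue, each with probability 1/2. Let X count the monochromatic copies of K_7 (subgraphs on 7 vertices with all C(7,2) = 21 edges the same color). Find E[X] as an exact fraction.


Let X = Σ_S X_S over the C(32, 7) = 3365856 subsets S of size 7, where X_S = 1 if the K_7 on S is monochromatic.
For a fixed S, the K_7 on S has C(7, 2) = 21 edges. P[all 21 edges red] = (1/2)^21, and likewise for blue, so P[monochromatic] = 2·(1/2)^21 = 2^{1 − 21} = 1/1048576.
By linearity of expectation: E[X] = C(32, 7) · 2^{1 − 21} = 3365856 · 1/1048576 = 105183/32768.
Numerically: E[X] ≈ 3.2099.

E[X] = C(32,7)·2^(1−C(7,2)) = 105183/32768 ≈ 3.2099.


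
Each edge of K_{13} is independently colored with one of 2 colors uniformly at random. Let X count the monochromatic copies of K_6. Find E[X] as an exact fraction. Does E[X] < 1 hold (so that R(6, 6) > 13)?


E[X] = C(13, 6) · 2^{1 − 15} = 1716 · 2^{−14} = 1716/16384.
As a reduced fraction: E[X] = 429/4096 ≈ 0.1047363.
Is E[X] < 1? YES.
Since E[X] < 1, there exists a 2-coloring of K_{13} with no monochromatic K_6; hence R(6, 6) > 13.

E[X] = 429/4096 ≈ 0.1047363; E[X] < 1, so R(6, 6) > 13.


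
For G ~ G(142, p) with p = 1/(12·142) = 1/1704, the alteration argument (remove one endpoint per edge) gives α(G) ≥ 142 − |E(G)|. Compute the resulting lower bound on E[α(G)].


E[|E(G)|] = C(142, 2)·p = 10011 · (1/1704) = 47/8.
E[α(G)] ≥ n − E[|E(G)|] = 142 − 47/8 = 1089/8.
Numerically: ≈ 136.125.
(This is only a lower bound; the true E[α(G)] may be larger.)

E[α(G)] ≥ 1089/8 ≈ 136.125.


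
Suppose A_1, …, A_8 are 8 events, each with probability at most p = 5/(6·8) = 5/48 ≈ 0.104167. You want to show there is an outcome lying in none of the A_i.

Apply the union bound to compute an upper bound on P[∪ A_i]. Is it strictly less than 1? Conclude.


Union bound: P[∪_{i=1}^{8} A_i] ≤ Σ_i P[A_i] ≤ 8·p = 8·(5/48) = 5/6.
Numerically: 5/6 ≈ 0.833333.
Is 5/6 < 1? YES.
Since P[∪ A_i] ≤ 5/6 < 1, the complement has P[∩ A_i^c] ≥ 1 − 5/6 = 1/6 > 0, so some outcome avoids every A_i.

8·p = 5/6 ≈ 0.833333; existence CERTIFIED by the union bound.


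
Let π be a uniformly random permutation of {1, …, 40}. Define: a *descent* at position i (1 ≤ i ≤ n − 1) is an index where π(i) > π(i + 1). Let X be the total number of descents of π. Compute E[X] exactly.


Write X = Σ X_I over i = 1, …, 39, with X_I the indicator of one descent.
There are 39 indicators.
For each fixed i, the pair (π(i), π(i+1)) is a uniformly random ordered pair of distinct values from {1, …, 40}; by symmetry P[π(i) > π(i+1)] = 1/2.
By linearity: E[X] = 39 · (1/2) = (40 − 1) · (1/2) = 39/2 ≈ 19.50000.

E[X] = 39/2 = 19.50000.


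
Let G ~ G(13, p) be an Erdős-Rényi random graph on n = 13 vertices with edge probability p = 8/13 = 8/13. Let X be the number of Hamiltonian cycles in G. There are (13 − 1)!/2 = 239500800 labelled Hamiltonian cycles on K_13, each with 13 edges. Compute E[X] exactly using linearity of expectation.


K_13 has (13 − 1)!/2 = 239500800 labelled Hamiltonian cycles.
For each such Hamiltonian cycle H, let X_H = 1 if all 13 edges of H are present in G. Then P[X_H = 1] = p^{13} = (8/13)^{13} = 549755813888/302875106592253.
By linearity of expectation: E[X] = Σ_H E[X_H] = 239500800 · p^{13} = 239500800 · 549755813888/302875106592253 = 131666957230827110400/302875106592253.
Numerically: E[X] ≈ 434724.

E[X] = 239500800 · (8/13)^{13} = 131666957230827110400/302875106592253 ≈ 434724.


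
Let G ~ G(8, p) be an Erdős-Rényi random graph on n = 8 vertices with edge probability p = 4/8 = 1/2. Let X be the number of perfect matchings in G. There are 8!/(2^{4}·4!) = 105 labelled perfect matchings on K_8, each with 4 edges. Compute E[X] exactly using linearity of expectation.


K_8 has 8!/(2^{4}·4!) = 105 labelled perfect matchings.
For each such perfect matching H, let X_H = 1 if all 4 edges of H are present in G. Then P[X_H = 1] = p^{4} = (1/2)^{4} = 1/16.
Summing the indicators: E[X] = Σ_H E[X_H] = 105 · p^{4} = 105 · 1/16 = 105/16.
Numerically: E[X] ≈ 6.562.

E[X] = 105 · (1/2)^{4} = 105/16 ≈ 6.562.


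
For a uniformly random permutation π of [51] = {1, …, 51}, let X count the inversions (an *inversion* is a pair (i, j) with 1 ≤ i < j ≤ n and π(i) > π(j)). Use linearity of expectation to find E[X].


Write X = Σ X_I over the C(51, 2) = 1275 pairs i < j, with X_I the indicator of one inversion.
There are 1275 indicators.
For each fixed pair i < j, the values π(i) and π(j) are two distinct elements of {1, …, 51} in uniformly random order; by symmetry P[π(i) > π(j)] = 1/2.
By linearity: E[X] = 1275 · (1/2) = C(51, 2) · (1/2) = 1275/2 = 1275/2 ≈ 637.5000.

E[X] = 1275/2 = 637.5000.


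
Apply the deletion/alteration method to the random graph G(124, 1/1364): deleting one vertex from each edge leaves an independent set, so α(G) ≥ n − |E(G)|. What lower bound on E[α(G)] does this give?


E[|E(G)|] = C(124, 2)·p = 7626 · (1/1364) = 123/22.
E[α(G)] ≥ n − E[|E(G)|] = 124 − 123/22 = 2605/22.
Numerically: ≈ 118.4091.
(This is only a lower bound; the true E[α(G)] may be larger.)

E[α(G)] ≥ 2605/22 ≈ 118.4091.


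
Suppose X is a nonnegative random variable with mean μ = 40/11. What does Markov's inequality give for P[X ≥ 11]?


μ = E[X] = 40/11, a = 11.
Markov: P[X ≥ 11] ≤ μ/a = (40/11)/11 = 40/121.
Numerically: ≈ 0.33058.
(Since a = 11 > μ = 3.63636, the bound 40/121 is < 1 and informative.)

P[X ≥ 11] ≤ 40/121 ≈ 0.33058.


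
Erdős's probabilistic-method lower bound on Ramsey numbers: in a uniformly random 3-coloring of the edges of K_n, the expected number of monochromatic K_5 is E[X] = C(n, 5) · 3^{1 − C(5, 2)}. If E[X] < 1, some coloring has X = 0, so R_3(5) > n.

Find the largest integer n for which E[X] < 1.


We need C(n, 5) · 3^{1 − 10} < 1, i.e. C(n, 5) < 3^{10 − 1} = 19683.
Check values of n near the boundary:
  n = 14: C(14, 5) = 2002; 2002 < 19683? YES
  n = 15: C(15, 5) = 3003; 3003 < 19683? YES
  n = 16: C(16, 5) = 4368; 4368 < 19683? YES
  n = 17: C(17, 5) = 6188; 6188 < 19683? YES
  n = 18: C(18, 5) = 8568; 8568 < 19683? YES
  n = 19: C(19, 5) = 11628; 11628 < 19683? YES
  n = 20: C(20, 5) = 15504; 15504 < 19683? YES
  n = 21: C(21, 5) = 20349; 20349 < 19683? NO
  n = 22: C(22, 5) = 26334; 26334 < 19683? NO
  n = 23: C(23, 5) = 33649; 33649 < 19683? NO
The largest n with C(n, 5) < 19683 is n = 20 (where E[X] = 5168/6561 ≈ 0.7876848). Hence R_3(5) > 20, i.e. R_3(5) ≥ 21.

Largest n = 20; hence R_3(5) > 20.


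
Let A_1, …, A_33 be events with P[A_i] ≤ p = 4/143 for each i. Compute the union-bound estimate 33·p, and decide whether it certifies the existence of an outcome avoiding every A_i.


Union bound: P[∪_{i=1}^{33} A_i] ≤ Σ_i P[A_i] ≤ 33·p = 33·(4/143) = 12/13.
Numerically: 12/13 ≈ 0.923077.
Is 12/13 < 1? YES.
Since P[∪ A_i] ≤ 12/13 < 1, the complement has P[∩ A_i^c] ≥ 1 − 12/13 = 1/13 > 0, so some outcome avoids every A_i.

33·p = 12/13 ≈ 0.923077; existence CERTIFIED by the union bound.


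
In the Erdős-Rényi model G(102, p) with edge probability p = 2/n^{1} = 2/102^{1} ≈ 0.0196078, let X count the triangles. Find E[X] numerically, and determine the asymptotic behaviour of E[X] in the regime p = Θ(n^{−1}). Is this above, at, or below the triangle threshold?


Number of potential triangles: C(102, 3) = 171700.
Each occurs with probability p³ ≈ (0.0196078)³ ≈ 7.53857868e-06.
By linearity: E[X] = C(102, 3)·p³ ≈ 171700 · 7.53857868e-06 ≈ 1.294374.
Here α = 1, so p = 2/n is exactly at the triangle threshold p ~ 1/n. Asymptotically E[X] → c³/6 = 2³/6 = 4/3 ≈ 1.333333, a bounded constant. In this regime the triangle count is asymptotically Poisson(c³/6).

E[X] ≈ 1.294374; in regime p = Θ(1/n^{1}) E[X] stays bounded (at the triangle threshold p ~ 1/n).


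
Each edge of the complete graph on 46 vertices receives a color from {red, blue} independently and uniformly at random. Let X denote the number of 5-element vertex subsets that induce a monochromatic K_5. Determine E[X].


Let X = Σ_S X_S over the C(46, 5) = 1370754 subsets S of size 5, where X_S = 1 if the K_5 on S is monochromatic.
For a fixed S, the K_5 on S has C(5, 2) = 10 edges. P[all 10 edges red] = (1/2)^10, and likewise for blue, so P[monochromatic] = 2·(1/2)^10 = 2^{1 − 10} = 1/512.
By linearity of expectation: E[X] = C(46, 5) · 2^{1 − 10} = 1370754 · 1/512 = 685377/256.
Numerically: E[X] ≈ 2677.253906.

E[X] = C(46,5)·2^(1−C(5,2)) = 685377/256 ≈ 2677.253906.


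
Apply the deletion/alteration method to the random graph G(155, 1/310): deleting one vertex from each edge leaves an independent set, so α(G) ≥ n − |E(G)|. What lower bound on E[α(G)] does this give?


E[|E(G)|] = C(155, 2)·p = 11935 · (1/310) = 77/2.
E[α(G)] ≥ n − E[|E(G)|] = 155 − 77/2 = 233/2.
Numerically: ≈ 116.500000.
(This is only a lower bound; the true E[α(G)] may be larger.)

E[α(G)] ≥ 233/2 ≈ 116.500000.


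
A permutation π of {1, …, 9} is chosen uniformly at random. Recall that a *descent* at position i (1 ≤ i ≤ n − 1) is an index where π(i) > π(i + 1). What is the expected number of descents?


Write X = Σ X_I over i = 1, …, 8, with X_I the indicator of one descent.
There are 8 indicators.
For each fixed i, the pair (π(i), π(i+1)) is a uniformly random ordered pair of distinct values from {1, …, 9}; by symmetry P[π(i) > π(i+1)] = 1/2.
By linearity: E[X] = 8 · (1/2) = (9 − 1) · (1/2) = 4 ≈ 4.00000.

E[X] = 4 = 4.00000.


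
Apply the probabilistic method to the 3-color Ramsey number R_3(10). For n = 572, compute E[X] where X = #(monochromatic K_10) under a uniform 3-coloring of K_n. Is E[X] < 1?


E[X] = C(572, 10) · 3^{1 − 45} = 954640815642161682606 · 3^{−44} = 954640815642161682606/984770902183611232881.
As a reduced fraction: E[X] = 106071201738017964734/109418989131512359209 ≈ 0.969.
Is E[X] < 1? YES.
Since E[X] < 1, there exists a 3-coloring of K_{572} with no monochromatic K_10; hence R_3(10) > 572.

E[X] = 106071201738017964734/109418989131512359209 ≈ 0.969; E[X] < 1, so R_3(10) > 572.


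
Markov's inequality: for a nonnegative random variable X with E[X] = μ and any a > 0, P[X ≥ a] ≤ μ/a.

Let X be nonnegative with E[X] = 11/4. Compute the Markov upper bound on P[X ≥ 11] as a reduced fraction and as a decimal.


μ = E[X] = 11/4, a = 11.
Markov: P[X ≥ 11] ≤ μ/a = (11/4)/11 = 1/4.
Numerically: ≈ 0.250.
(Since a = 11 > μ = 2.750, the bound 1/4 is < 1 and informative.)

P[X ≥ 11] ≤ 1/4 ≈ 0.250.


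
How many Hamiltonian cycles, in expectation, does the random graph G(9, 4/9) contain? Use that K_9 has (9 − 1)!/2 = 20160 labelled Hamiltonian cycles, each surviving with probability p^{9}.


K_9 has (9 − 1)!/2 = 20160 labelled Hamiltonian cycles.
For each such Hamiltonian cycle H, let X_H = 1 if all 9 edges of H are present in G. Then P[X_H = 1] = p^{9} = (4/9)^{9} = 262144/387420489.
By linearity: E[X] = Σ_H E[X_H] = 20160 · p^{9} = 20160 · 262144/387420489 = 587202560/43046721.
Numerically: E[X] ≈ 13.641.

E[X] = 20160 · (4/9)^{9} = 587202560/43046721 ≈ 13.641.


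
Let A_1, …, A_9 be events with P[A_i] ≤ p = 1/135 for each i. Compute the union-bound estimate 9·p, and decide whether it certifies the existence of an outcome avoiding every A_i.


Union bound: P[∪_{i=1}^{9} A_i] ≤ Σ_i P[A_i] ≤ 9·p = 9·(1/135) = 1/15.
Numerically: 1/15 ≈ 0.067.
Is 1/15 < 1? YES.
Since P[∪ A_i] ≤ 1/15 < 1, the complement has P[∩ A_i^c] ≥ 1 − 1/15 = 14/15 > 0, so some outcome avoids every A_i.

9·p = 1/15 ≈ 0.067; existence CERTIFIED by the union bound.


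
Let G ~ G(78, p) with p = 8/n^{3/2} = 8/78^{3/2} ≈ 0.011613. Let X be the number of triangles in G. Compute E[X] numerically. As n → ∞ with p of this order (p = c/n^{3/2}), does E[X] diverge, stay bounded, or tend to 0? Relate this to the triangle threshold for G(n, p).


Number of potential triangles: C(78, 3) = 76076.
Each occurs with probability p³ ≈ (0.011613)³ ≈ 1.5661893e-06.
By linearity: E[X] = C(78, 3)·p³ ≈ 76076 · 1.5661893e-06 ≈ 0.11915.
Since α = 3/2 > 1, p = c/n^{3/2} = o(1/n) is below the triangle threshold p ~ 1/n. Asymptotically E[X] ~ (c³/6)·n^{3(1−α)} = (8³/6)·n^{-1.5} → 0, so by Markov's inequality G has no triangles w.h.p.

E[X] ≈ 0.11915; in regime p = Θ(1/n^{3/2}) E[X] tends to 0 (below the triangle threshold p ~ 1/n).


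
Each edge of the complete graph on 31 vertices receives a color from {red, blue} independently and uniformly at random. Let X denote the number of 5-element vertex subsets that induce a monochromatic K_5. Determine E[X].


Let X = Σ_S X_S over the C(31, 5) = 169911 subsets S of size 5, where X_S = 1 if the K_5 on S is monochromatic.
For a fixed S, the K_5 on S has C(5, 2) = 10 edges. P[all 10 edges red] = (1/2)^10, and likewise for blue, so P[monochromatic] = 2·(1/2)^10 = 2^{1 − 10} = 1/512.
Summing: E[X] = C(31, 5) · 2^{1 − 10} = 169911 · 1/512 = 169911/512.
Numerically: E[X] ≈ 331.8574.

E[X] = C(31,5)·2^(1−C(5,2)) = 169911/512 ≈ 331.8574.


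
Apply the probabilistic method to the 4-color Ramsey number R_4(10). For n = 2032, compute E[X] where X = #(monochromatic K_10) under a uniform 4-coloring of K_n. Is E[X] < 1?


E[X] = C(2032, 10) · 4^{1 − 45} = 323475384642158147171212440 · 4^{−44} = 323475384642158147171212440/309485009821345068724781056.
As a reduced fraction: E[X] = 40434423080269768396401555/38685626227668133590597632 ≈ 1.0452053.
Is E[X] < 1? NO.
Since E[X] ≥ 1, the first-moment bound is inconclusive at n = 2032; it does NOT by itself certify R_4(10) > 2032.

E[X] = 40434423080269768396401555/38685626227668133590597632 ≈ 1.0452053; E[X] ≥ 1; first-moment method inconclusive here.


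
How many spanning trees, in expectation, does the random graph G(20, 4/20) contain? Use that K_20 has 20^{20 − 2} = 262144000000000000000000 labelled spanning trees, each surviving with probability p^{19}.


K_20 has 20^{20 − 2} = 262144000000000000000000 labelled spanning trees.
For each such spanning tree H, let X_H = 1 if all 19 edges of H are present in G. Then P[X_H = 1] = p^{19} = (1/5)^{19} = 1/19073486328125.
Summing the indicators: E[X] = Σ_H E[X_H] = 262144000000000000000000 · p^{19} = 262144000000000000000000 · 1/19073486328125 = 68719476736/5.
Numerically: E[X] ≈ 1.374e+10.

E[X] = 262144000000000000000000 · (1/5)^{19} = 68719476736/5 ≈ 1.374e+10.


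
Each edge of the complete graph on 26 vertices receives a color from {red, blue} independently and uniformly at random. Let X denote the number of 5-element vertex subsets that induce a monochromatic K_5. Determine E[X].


Let X = Σ_S X_S over the C(26, 5) = 65780 subsets S of size 5, where X_S = 1 if the K_5 on S is monochromatic.
For a fixed S, the K_5 on S has C(5, 2) = 10 edges. P[all 10 edges red] = (1/2)^10, and likewise for blue, so P[monochromatic] = 2·(1/2)^10 = 2^{1 − 10} = 1/512.
Summing: E[X] = C(26, 5) · 2^{1 − 10} = 65780 · 1/512 = 16445/128.
Numerically: E[X] ≈ 128.4766.

E[X] = C(26,5)·2^(1−C(5,2)) = 16445/128 ≈ 128.4766.


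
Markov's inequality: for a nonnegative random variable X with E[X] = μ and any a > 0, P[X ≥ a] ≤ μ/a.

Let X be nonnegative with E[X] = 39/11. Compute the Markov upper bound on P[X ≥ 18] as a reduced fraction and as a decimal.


μ = E[X] = 39/11, a = 18.
Markov: P[X ≥ 18] ≤ μ/a = (39/11)/18 = 13/66.
Numerically: ≈ 0.19697.
(Since a = 18 > μ = 3.54545, the bound 13/66 is < 1 and informative.)

P[X ≥ 18] ≤ 13/66 ≈ 0.19697.


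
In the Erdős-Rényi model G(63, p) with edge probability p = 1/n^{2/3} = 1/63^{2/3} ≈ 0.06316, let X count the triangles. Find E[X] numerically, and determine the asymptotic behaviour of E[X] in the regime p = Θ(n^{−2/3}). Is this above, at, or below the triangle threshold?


Number of potential triangles: C(63, 3) = 39711.
Each occurs with probability p³ ≈ (0.06316)³ ≈ 2.519526e-04.
By linearity: E[X] = C(63, 3)·p³ ≈ 39711 · 2.519526e-04 ≈ 10.0053.
Since α = 2/3 < 1, p = c/n^{2/3} ≫ 1/n is above the triangle threshold p ~ 1/n. Asymptotically E[X] ~ (c³/6)·n^{3(1−α)} = (1³/6)·n^{1} → ∞; triangles are abundant w.h.p.

E[X] ≈ 10.0053; in regime p = Θ(1/n^{2/3}) E[X] diverges (above the triangle threshold p ~ 1/n).


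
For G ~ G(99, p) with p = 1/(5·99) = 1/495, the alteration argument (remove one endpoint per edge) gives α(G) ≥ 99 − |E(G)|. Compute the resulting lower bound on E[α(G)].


E[|E(G)|] = C(99, 2)·p = 4851 · (1/495) = 49/5.
E[α(G)] ≥ n − E[|E(G)|] = 99 − 49/5 = 446/5.
Numerically: ≈ 89.200000.
(This is only a lower bound; the true E[α(G)] may be larger.)

E[α(G)] ≥ 446/5 ≈ 89.200000.


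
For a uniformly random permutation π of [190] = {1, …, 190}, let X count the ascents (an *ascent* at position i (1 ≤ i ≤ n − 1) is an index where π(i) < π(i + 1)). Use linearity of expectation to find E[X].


Write X = Σ X_I over i = 1, …, 189, with X_I the indicator of one ascent.
There are 189 indicators.
For each fixed i, the pair (π(i), π(i+1)) is a uniformly random ordered pair of distinct values from {1, …, 190}; by symmetry P[π(i) < π(i+1)] = 1/2.
By linearity: E[X] = 189 · (1/2) = (190 − 1) · (1/2) = 189/2 ≈ 94.50000.

E[X] = 189/2 = 94.50000.


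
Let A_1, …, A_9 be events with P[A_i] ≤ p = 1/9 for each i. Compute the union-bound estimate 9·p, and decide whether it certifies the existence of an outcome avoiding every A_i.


Union bound: P[∪_{i=1}^{9} A_i] ≤ Σ_i P[A_i] ≤ 9·p = 9·(1/9) = 1.
Numerically: 1 ≈ 1.0000000.
Is 1 < 1? NO.
Since the bound 1 is ≥ 1, the union bound is uninformative here; it does NOT by itself certify existence.

9·p = 1 ≈ 1.0000000; existence NOT certified by the union bound.


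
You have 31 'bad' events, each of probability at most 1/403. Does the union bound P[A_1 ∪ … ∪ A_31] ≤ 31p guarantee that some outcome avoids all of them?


Union bound: P[∪_{i=1}^{31} A_i] ≤ Σ_i P[A_i] ≤ 31·p = 31·(1/403) = 1/13.
Numerically: 1/13 ≈ 0.077.
Is 1/13 < 1? YES.
Since P[∪ A_i] ≤ 1/13 < 1, the complement has P[∩ A_i^c] ≥ 1 − 1/13 = 12/13 > 0, so some outcome avoids every A_i.

31·p = 1/13 ≈ 0.077; existence CERTIFIED by the union bound.


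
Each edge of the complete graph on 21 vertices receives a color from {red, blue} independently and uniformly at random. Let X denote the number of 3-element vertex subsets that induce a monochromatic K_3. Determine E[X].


Let X = Σ_S X_S over the C(21, 3) = 1330 subsets S of size 3, where X_S = 1 if the K_3 on S is monochromatic.
For a fixed S, the K_3 on S has C(3, 2) = 3 edges. P[all 3 edges red] = (1/2)^3, and likewise for blue, so P[monochromatic] = 2·(1/2)^3 = 2^{1 − 3} = 1/4.
Summing: E[X] = C(21, 3) · 2^{1 − 3} = 1330 · 1/4 = 665/2.
Numerically: E[X] ≈ 332.50000.

E[X] = C(21,3)·2^(1−C(3,2)) = 665/2 ≈ 332.50000.


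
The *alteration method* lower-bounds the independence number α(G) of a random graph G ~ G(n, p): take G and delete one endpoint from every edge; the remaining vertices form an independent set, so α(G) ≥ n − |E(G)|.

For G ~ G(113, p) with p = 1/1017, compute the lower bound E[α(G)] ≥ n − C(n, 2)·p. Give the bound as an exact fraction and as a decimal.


E[|E(G)|] = C(113, 2)·p = 6328 · (1/1017) = 56/9.
E[α(G)] ≥ n − E[|E(G)|] = 113 − 56/9 = 961/9.
Numerically: ≈ 106.7778.
(This is only a lower bound; the true E[α(G)] may be larger.)

E[α(G)] ≥ 961/9 ≈ 106.7778.


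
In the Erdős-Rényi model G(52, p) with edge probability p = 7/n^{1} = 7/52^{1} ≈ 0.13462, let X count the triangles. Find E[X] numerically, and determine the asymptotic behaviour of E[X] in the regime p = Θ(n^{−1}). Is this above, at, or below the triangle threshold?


Number of potential triangles: C(52, 3) = 22100.
Each occurs with probability p³ ≈ (0.13462)³ ≈ 2.4394060e-03.
By linearity: E[X] = C(52, 3)·p³ ≈ 22100 · 2.4394060e-03 ≈ 53.91087.
Here α = 1, so p = 7/n is exactly at the triangle threshold p ~ 1/n. Asymptotically E[X] → c³/6 = 7³/6 = 343/6 ≈ 57.16667, a bounded constant. In this regime the triangle count is asymptotically Poisson(c³/6).

E[X] ≈ 53.91087; in regime p = Θ(1/n^{1}) E[X] stays bounded (at the triangle threshold p ~ 1/n).


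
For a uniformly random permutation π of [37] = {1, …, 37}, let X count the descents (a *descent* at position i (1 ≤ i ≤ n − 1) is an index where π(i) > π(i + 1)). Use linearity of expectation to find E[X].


Write X = Σ X_I over i = 1, …, 36, with X_I the indicator of one descent.
There are 36 indicators.
For each fixed i, the pair (π(i), π(i+1)) is a uniformly random ordered pair of distinct values from {1, …, 37}; by symmetry P[π(i) > π(i+1)] = 1/2.
By linearity: E[X] = 36 · (1/2) = (37 − 1) · (1/2) = 18 ≈ 18.0000.

E[X] = 18 = 18.0000.


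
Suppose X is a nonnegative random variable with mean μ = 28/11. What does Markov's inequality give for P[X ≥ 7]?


μ = E[X] = 28/11, a = 7.
Markov: P[X ≥ 7] ≤ μ/a = (28/11)/7 = 4/11.
Numerically: ≈ 0.363636.
(Since a = 7 > μ = 2.545455, the bound 4/11 is < 1 and informative.)

P[X ≥ 7] ≤ 4/11 ≈ 0.363636.


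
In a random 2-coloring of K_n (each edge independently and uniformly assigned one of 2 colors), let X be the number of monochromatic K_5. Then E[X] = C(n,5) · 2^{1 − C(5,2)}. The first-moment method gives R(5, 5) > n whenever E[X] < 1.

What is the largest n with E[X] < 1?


We need C(n, 5) · 2^{1 − 10} < 1, i.e. C(n, 5) < 2^{10 − 1} = 512.
Check values of n near the boundary:
  n = 5: C(5, 5) = 1; 1 < 512? YES
  n = 6: C(6, 5) = 6; 6 < 512? YES
  n = 7: C(7, 5) = 21; 21 < 512? YES
  n = 8: C(8, 5) = 56; 56 < 512? YES
  n = 9: C(9, 5) = 126; 126 < 512? YES
  n = 10: C(10, 5) = 252; 252 < 512? YES
  n = 11: C(11, 5) = 462; 462 < 512? YES
  n = 12: C(12, 5) = 792; 792 < 512? NO
The largest n with C(n, 5) < 512 is n = 11 (where E[X] = 231/256 ≈ 0.9023438). Hence R(5, 5) > 11, i.e. R(5, 5) ≥ 12.

Largest n = 11; hence R(5, 5) > 11.


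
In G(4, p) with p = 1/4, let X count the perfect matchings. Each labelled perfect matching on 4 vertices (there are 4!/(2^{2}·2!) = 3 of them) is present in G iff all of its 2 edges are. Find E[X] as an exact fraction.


K_4 has 4!/(2^{2}·2!) = 3 labelled perfect matchings.
For each such perfect matching H, let X_H = 1 if all 2 edges of H are present in G. Then P[X_H = 1] = p^{2} = (1/4)^{2} = 1/16.
Summing the indicators: E[X] = Σ_H E[X_H] = 3 · p^{2} = 3 · 1/16 = 3/16.
Numerically: E[X] ≈ 0.1875.

E[X] = 3 · (1/4)^{2} = 3/16 ≈ 0.1875.


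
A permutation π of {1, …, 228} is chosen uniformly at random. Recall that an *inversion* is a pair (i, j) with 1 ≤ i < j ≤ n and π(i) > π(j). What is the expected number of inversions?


Write X = Σ X_I over the C(228, 2) = 25878 pairs i < j, with X_I the indicator of one inversion.
There are 25878 indicators.
For each fixed pair i < j, the values π(i) and π(j) are two distinct elements of {1, …, 228} in uniformly random order; by symmetry P[π(i) > π(j)] = 1/2.
By linearity: E[X] = 25878 · (1/2) = C(228, 2) · (1/2) = 25878/2 = 12939 ≈ 12939.00000.

E[X] = 12939 = 12939.00000.


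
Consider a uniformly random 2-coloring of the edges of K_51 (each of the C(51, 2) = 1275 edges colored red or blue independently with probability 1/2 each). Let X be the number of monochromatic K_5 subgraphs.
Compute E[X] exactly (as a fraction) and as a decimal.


Let X = Σ_S X_S over the C(51, 5) = 2349060 subsets S of size 5, where X_S = 1 if the K_5 on S is monochromatic.
For a fixed S, the K_5 on S has C(5, 2) = 10 edges. P[all 10 edges red] = (1/2)^10, and likewise for blue, so P[monochromatic] = 2·(1/2)^10 = 2^{1 − 10} = 1/512.
By linearity: E[X] = C(51, 5) · 2^{1 − 10} = 2349060 · 1/512 = 587265/128.
Numerically: E[X] ≈ 4588.0078.

E[X] = C(51,5)·2^(1−C(5,2)) = 587265/128 ≈ 4588.0078.


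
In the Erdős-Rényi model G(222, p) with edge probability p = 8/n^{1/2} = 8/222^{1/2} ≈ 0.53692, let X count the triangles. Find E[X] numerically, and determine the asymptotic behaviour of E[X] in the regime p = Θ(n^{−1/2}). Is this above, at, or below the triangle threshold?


Number of potential triangles: C(222, 3) = 1798940.
Each occurs with probability p³ ≈ (0.53692)³ ≈ 1.5478914e-01.
By linearity: E[X] = C(222, 3)·p³ ≈ 1798940 · 1.5478914e-01 ≈ 278456.38319.
Since α = 1/2 < 1, p = c/n^{1/2} ≫ 1/n is above the triangle threshold p ~ 1/n. Asymptotically E[X] ~ (c³/6)·n^{3(1−α)} = (8³/6)·n^{1.5} → ∞; triangles are abundant w.h.p.

E[X] ≈ 278456.38319; in regime p = Θ(1/n^{1/2}) E[X] diverges (above the triangle threshold p ~ 1/n).


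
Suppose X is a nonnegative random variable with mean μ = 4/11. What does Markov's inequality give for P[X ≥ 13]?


μ = E[X] = 4/11, a = 13.
Markov: P[X ≥ 13] ≤ μ/a = (4/11)/13 = 4/143.
Numerically: ≈ 0.02797.
(Since a = 13 > μ = 0.36364, the bound 4/143 is < 1 and informative.)

P[X ≥ 13] ≤ 4/143 ≈ 0.02797.


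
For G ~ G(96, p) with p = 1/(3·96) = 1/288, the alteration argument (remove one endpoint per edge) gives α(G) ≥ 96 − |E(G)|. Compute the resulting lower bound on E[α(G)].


E[|E(G)|] = C(96, 2)·p = 4560 · (1/288) = 95/6.
E[α(G)] ≥ n − E[|E(G)|] = 96 − 95/6 = 481/6.
Numerically: ≈ 80.167.
(This is only a lower bound; the true E[α(G)] may be larger.)

E[α(G)] ≥ 481/6 ≈ 80.167.


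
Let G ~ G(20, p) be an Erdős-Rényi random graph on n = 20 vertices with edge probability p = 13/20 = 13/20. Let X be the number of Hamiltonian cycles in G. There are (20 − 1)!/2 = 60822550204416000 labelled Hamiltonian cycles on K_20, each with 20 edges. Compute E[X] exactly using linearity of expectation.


K_20 has (20 − 1)!/2 = 60822550204416000 labelled Hamiltonian cycles.
For each such Hamiltonian cycle H, let X_H = 1 if all 20 edges of H are present in G. Then P[X_H = 1] = p^{20} = (13/20)^{20} = 19004963774880799438801/104857600000000000000000000.
By linearity of expectation: E[X] = Σ_H E[X_H] = 60822550204416000 · p^{20} = 60822550204416000 · 19004963774880799438801/104857600000000000000000000 = 282209561360057334695429506990221/25600000000000000000.
Numerically: E[X] ≈ 1.1024e+13.

E[X] = 60822550204416000 · (13/20)^{20} = 282209561360057334695429506990221/25600000000000000000 ≈ 1.1024e+13.


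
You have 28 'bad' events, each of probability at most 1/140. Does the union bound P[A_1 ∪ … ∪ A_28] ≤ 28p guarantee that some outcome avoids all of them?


Union bound: P[∪_{i=1}^{28} A_i] ≤ Σ_i P[A_i] ≤ 28·p = 28·(1/140) = 1/5.
Numerically: 1/5 ≈ 0.200.
Is 1/5 < 1? YES.
Since P[∪ A_i] ≤ 1/5 < 1, the complement has P[∩ A_i^c] ≥ 1 − 1/5 = 4/5 > 0, so some outcome avoids every A_i.

28·p = 1/5 ≈ 0.200; existence CERTIFIED by the union bound.


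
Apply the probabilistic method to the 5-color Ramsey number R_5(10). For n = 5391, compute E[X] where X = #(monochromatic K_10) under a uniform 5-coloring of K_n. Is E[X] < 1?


E[X] = C(5391, 10) · 5^{1 − 45} = 5666344714787188828795213697883 · 5^{−44} = 5666344714787188828795213697883/5684341886080801486968994140625.
As a reduced fraction: E[X] = 5666344714787188828795213697883/5684341886080801486968994140625 ≈ 0.997.
Is E[X] < 1? YES.
Since E[X] < 1, there exists a 5-coloring of K_{5391} with no monochromatic K_10; hence R_5(10) > 5391.

E[X] = 5666344714787188828795213697883/5684341886080801486968994140625 ≈ 0.997; E[X] < 1, so R_5(10) > 5391.
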